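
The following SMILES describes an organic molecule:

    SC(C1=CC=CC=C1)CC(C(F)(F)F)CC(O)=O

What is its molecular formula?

Walk through each heavy atom and fill implicit hydrogens from standard valence (C 4, N 3, O 2, S 2, halogen 1):
  atom 1: S, bond orders sum to 1 (valence 2) → 1 H
  atom 2: C, bond orders sum to 3 (valence 4) → 1 H
  atom 3: C, bond orders sum to 4 (valence 4) → 0 H
  atom 4: C, bond orders sum to 3 (valence 4) → 1 H
  atom 5: C, bond orders sum to 3 (valence 4) → 1 H
  atom 6: C, bond orders sum to 3 (valence 4) → 1 H
  atom 7: C, bond orders sum to 3 (valence 4) → 1 H
  atom 8: C, bond orders sum to 3 (valence 4) → 1 H
  atom 9: C, bond orders sum to 2 (valence 4) → 2 H
  atom 10: C, bond orders sum to 3 (valence 4) → 1 H
  atom 11: C, bond orders sum to 4 (valence 4) → 0 H
  atom 12: F (halogen, monovalent) → 0 H
  atom 13: F (halogen, monovalent) → 0 H
  atom 14: F (halogen, monovalent) → 0 H
  atom 15: C, bond orders sum to 2 (valence 4) → 2 H
  atom 16: C, bond orders sum to 4 (valence 4) → 0 H
  atom 17: O, bond orders sum to 1 (valence 2) → 1 H
  atom 18: O, bond orders sum to 2 (valence 2) → 0 H
Totals → C:12, H:13, F:3, O:2, S:1.

C12H13F3O2S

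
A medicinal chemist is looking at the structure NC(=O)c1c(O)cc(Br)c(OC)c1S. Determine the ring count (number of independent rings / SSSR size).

In SMILES, each pair of matching ring-closure digits denotes one ring-closing bond; the number of such bonds equals the number of independent rings.
Ring-closure bonds here: 1.

1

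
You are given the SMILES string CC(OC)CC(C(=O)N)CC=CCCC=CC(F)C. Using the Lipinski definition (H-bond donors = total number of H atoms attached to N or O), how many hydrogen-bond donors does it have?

2

Donors: find every N or O and count the H atoms it carries.
  atom 3 (O): bond orders sum to 2 → 0 H
  atom 8 (O): bond orders sum to 2 → 0 H
  atom 9 (N): bond orders sum to 1 → 2 H
Lipinski HBD = 2.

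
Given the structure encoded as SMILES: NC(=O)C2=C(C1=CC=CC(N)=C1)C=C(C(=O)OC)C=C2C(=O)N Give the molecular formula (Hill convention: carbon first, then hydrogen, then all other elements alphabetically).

C16H15N3O4

Walk through each heavy atom and fill implicit hydrogens from standard valence (C 4, N 3, O 2, S 2, halogen 1):
  atom 1: N, bond orders sum to 1 (valence 3) → 2 H
  atom 2: C, bond orders sum to 4 (valence 4) → 0 H
  atom 3: O, bond orders sum to 2 (valence 2) → 0 H
  atom 4: C, bond orders sum to 4 (valence 4) → 0 H
  atom 5: C, bond orders sum to 4 (valence 4) → 0 H
  atom 6: C, bond orders sum to 4 (valence 4) → 0 H
  atom 7: C, bond orders sum to 3 (valence 4) → 1 H
  atom 8: C, bond orders sum to 3 (valence 4) → 1 H
  atom 9: C, bond orders sum to 3 (valence 4) → 1 H
  atom 10: C, bond orders sum to 4 (valence 4) → 0 H
  atom 11: N, bond orders sum to 1 (valence 3) → 2 H
  atom 12: C, bond orders sum to 3 (valence 4) → 1 H
  atom 13: C, bond orders sum to 3 (valence 4) → 1 H
  atom 14: C, bond orders sum to 4 (valence 4) → 0 H
  atom 15: C, bond orders sum to 4 (valence 4) → 0 H
  atom 16: O, bond orders sum to 2 (valence 2) → 0 H
  atom 17: O, bond orders sum to 2 (valence 2) → 0 H
  atom 18: C, bond orders sum to 1 (valence 4) → 3 H
  atom 19: C, bond orders sum to 3 (valence 4) → 1 H
  atom 20: C, bond orders sum to 4 (valence 4) → 0 H
  atom 21: C, bond orders sum to 4 (valence 4) → 0 H
  atom 22: O, bond orders sum to 2 (valence 2) → 0 H
  atom 23: N, bond orders sum to 1 (valence 3) → 2 H
Totals → C:16, H:15, N:3, O:4.
In Hill order: C16H15N3O4.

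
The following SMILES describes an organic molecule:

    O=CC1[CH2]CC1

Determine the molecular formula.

C5H8O

Walk through each heavy atom and fill implicit hydrogens from standard valence (C 4, N 3, O 2, S 2, halogen 1):
  atom 1: O, bond orders sum to 2 (valence 2) → 0 H
  atom 2: C, bond orders sum to 3 (valence 4) → 1 H
  atom 3: C, bond orders sum to 3 (valence 4) → 1 H
  atom 4: C with explicit H count 2
  atom 5: C, bond orders sum to 2 (valence 4) → 2 H
  atom 6: C, bond orders sum to 2 (valence 4) → 2 H
Totals → C:5, H:8, O:1.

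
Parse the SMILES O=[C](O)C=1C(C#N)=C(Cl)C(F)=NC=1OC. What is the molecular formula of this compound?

Walk through each heavy atom and fill implicit hydrogens from standard valence (C 4, N 3, O 2, S 2, halogen 1):
  atom 1: O, bond orders sum to 2 (valence 2) → 0 H
  atom 2: C with explicit H count 0
  atom 3: O, bond orders sum to 1 (valence 2) → 1 H
  atom 4: C, bond orders sum to 4 (valence 4) → 0 H
  atom 5: C, bond orders sum to 4 (valence 4) → 0 H
  atom 6: C, bond orders sum to 4 (valence 4) → 0 H
  atom 7: N, bond orders sum to 3 (valence 3) → 0 H
  atom 8: C, bond orders sum to 4 (valence 4) → 0 H
  atom 9: Cl (halogen, monovalent) → 0 H
  atom 10: C, bond orders sum to 4 (valence 4) → 0 H
  atom 11: F (halogen, monovalent) → 0 H
  atom 12: N, bond orders sum to 3 (valence 3) → 0 H
  atom 13: C, bond orders sum to 4 (valence 4) → 0 H
  atom 14: O, bond orders sum to 2 (valence 2) → 0 H
  atom 15: C, bond orders sum to 1 (valence 4) → 3 H
Totals → C:8, H:4, Cl:1, F:1, N:2, O:3.

C8H4ClFN2O3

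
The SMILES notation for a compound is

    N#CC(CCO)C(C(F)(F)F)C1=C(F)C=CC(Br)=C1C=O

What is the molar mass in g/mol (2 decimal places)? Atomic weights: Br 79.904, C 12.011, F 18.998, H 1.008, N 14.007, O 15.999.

First, the molecular formula is C13H10BrF4NO2 (counting implicit H from valence).
  Br: 1 × 79.904 = 79.904
  C: 13 × 12.011 = 156.143
  F: 4 × 18.998 = 75.992
  H: 10 × 1.008 = 10.080
  N: 1 × 14.007 = 14.007
  O: 2 × 15.999 = 31.998
Sum: 1×79.904 + 13×12.011 + 4×18.998 + 10×1.008 + 1×14.007 + 2×15.999 = 368.124 → 368.12 g/mol.

368.12 g/mol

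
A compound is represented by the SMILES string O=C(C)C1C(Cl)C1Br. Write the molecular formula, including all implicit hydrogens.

Walk through each heavy atom and fill implicit hydrogens from standard valence (C 4, N 3, O 2, S 2, halogen 1):
  atom 1: O, bond orders sum to 2 (valence 2) → 0 H
  atom 2: C, bond orders sum to 4 (valence 4) → 0 H
  atom 3: C, bond orders sum to 1 (valence 4) → 3 H
  atom 4: C, bond orders sum to 3 (valence 4) → 1 H
  atom 5: C, bond orders sum to 3 (valence 4) → 1 H
  atom 6: Cl (halogen, monovalent) → 0 H
  atom 7: C, bond orders sum to 3 (valence 4) → 1 H
  atom 8: Br (halogen, monovalent) → 0 H
Totals → C:5, H:6, Br:1, Cl:1, O:1.

C5H6BrClO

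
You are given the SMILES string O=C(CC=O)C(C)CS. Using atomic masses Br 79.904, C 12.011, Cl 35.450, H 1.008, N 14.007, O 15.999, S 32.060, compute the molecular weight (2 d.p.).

First, the molecular formula is C6H10O2S (counting implicit H from valence).
  C: 6 × 12.011 = 72.066
  H: 10 × 1.008 = 10.080
  O: 2 × 15.999 = 31.998
  S: 1 × 32.060 = 32.060
Sum: 6×12.011 + 10×1.008 + 2×15.999 + 1×32.060 = 146.204 → 146.20 g/mol.

146.20 g/mol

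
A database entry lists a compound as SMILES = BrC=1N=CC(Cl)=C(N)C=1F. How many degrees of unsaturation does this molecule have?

Degree of unsaturation = (number of rings) + (number of π bonds).
Ring closures in the SMILES: 1.
π bonds: 3 double bonds (each 1 DoU) → 3 DoU from unsaturation.
Total DoU = 1 + 3 = 4.

4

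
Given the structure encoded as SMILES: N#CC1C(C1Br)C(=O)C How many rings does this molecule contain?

1

In SMILES, each pair of matching ring-closure digits denotes one ring-closing bond; the number of such bonds equals the number of independent rings.
Ring-closure bonds here: 1.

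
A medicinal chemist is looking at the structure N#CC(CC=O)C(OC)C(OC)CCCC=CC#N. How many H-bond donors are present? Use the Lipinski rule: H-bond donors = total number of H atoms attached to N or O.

0

Donors: find every N or O and count the H atoms it carries.
  atom 1 (N): bond orders sum to 3 → 0 H
  atom 6 (O): bond orders sum to 2 → 0 H
  atom 8 (O): bond orders sum to 2 → 0 H
  atom 11 (O): bond orders sum to 2 → 0 H
  atom 19 (N): bond orders sum to 3 → 0 H
Lipinski HBD = 0.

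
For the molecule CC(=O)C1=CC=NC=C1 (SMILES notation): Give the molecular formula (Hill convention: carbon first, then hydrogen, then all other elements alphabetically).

Walk through each heavy atom and fill implicit hydrogens from standard valence (C 4, N 3, O 2, S 2, halogen 1):
  atom 1: C, bond orders sum to 1 (valence 4) → 3 H
  atom 2: C, bond orders sum to 4 (valence 4) → 0 H
  atom 3: O, bond orders sum to 2 (valence 2) → 0 H
  atom 4: C, bond orders sum to 4 (valence 4) → 0 H
  atom 5: C, bond orders sum to 3 (valence 4) → 1 H
  atom 6: C, bond orders sum to 3 (valence 4) → 1 H
  atom 7: N, bond orders sum to 3 (valence 3) → 0 H
  atom 8: C, bond orders sum to 3 (valence 4) → 1 H
  atom 9: C, bond orders sum to 3 (valence 4) → 1 H
Totals → C:7, H:7, N:1, O:1.
In Hill order: C7H7NO.

C7H7NO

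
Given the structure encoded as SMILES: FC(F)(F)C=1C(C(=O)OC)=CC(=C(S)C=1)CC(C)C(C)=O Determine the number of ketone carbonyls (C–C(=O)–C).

The ketone motif appears at heavy-atom position 19 in the SMILES.
Other groups present: 1 ester, 1 thiol.
Ketone count: 1.

1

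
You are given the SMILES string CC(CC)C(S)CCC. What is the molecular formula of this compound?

C8H18S

Walk through each heavy atom and fill implicit hydrogens from standard valence (C 4, N 3, O 2, S 2, halogen 1):
  atom 1: C, bond orders sum to 1 (valence 4) → 3 H
  atom 2: C, bond orders sum to 3 (valence 4) → 1 H
  atom 3: C, bond orders sum to 2 (valence 4) → 2 H
  atom 4: C, bond orders sum to 1 (valence 4) → 3 H
  atom 5: C, bond orders sum to 3 (valence 4) → 1 H
  atom 6: S, bond orders sum to 1 (valence 2) → 1 H
  atom 7: C, bond orders sum to 2 (valence 4) → 2 H
  atom 8: C, bond orders sum to 2 (valence 4) → 2 H
  atom 9: C, bond orders sum to 1 (valence 4) → 3 H
Totals → C:8, H:18, S:1.
In Hill order: C8H18S.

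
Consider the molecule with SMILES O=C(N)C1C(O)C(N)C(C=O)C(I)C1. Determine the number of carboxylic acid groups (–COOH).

0

Scan the SMILES for the carboxylic acid motif — none present.
Groups that are present: 1 aldehyde, 1 amide, 1 hydroxyl, 1 primary amine.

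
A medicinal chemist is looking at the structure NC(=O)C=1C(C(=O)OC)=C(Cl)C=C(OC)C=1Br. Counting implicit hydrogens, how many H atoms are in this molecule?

9

Walk through each heavy atom and fill implicit hydrogens from standard valence (C 4, N 3, O 2, S 2, halogen 1):
  atom 1: N, bond orders sum to 1 (valence 3) → 2 H
  atom 2: C, bond orders sum to 4 (valence 4) → 0 H
  atom 3: O, bond orders sum to 2 (valence 2) → 0 H
  atom 4: C, bond orders sum to 4 (valence 4) → 0 H
  atom 5: C, bond orders sum to 4 (valence 4) → 0 H
  atom 6: C, bond orders sum to 4 (valence 4) → 0 H
  atom 7: O, bond orders sum to 2 (valence 2) → 0 H
  atom 8: O, bond orders sum to 2 (valence 2) → 0 H
  atom 9: C, bond orders sum to 1 (valence 4) → 3 H
  atom 10: C, bond orders sum to 4 (valence 4) → 0 H
  atom 11: Cl (halogen, monovalent) → 0 H
  atom 12: C, bond orders sum to 3 (valence 4) → 1 H
  atom 13: C, bond orders sum to 4 (valence 4) → 0 H
  atom 14: O, bond orders sum to 2 (valence 2) → 0 H
  atom 15: C, bond orders sum to 1 (valence 4) → 3 H
  atom 16: C, bond orders sum to 4 (valence 4) → 0 H
  atom 17: Br (halogen, monovalent) → 0 H
Total hydrogens: 9.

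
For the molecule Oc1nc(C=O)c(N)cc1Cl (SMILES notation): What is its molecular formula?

C6H5ClN2O2

Walk through each heavy atom and fill implicit hydrogens from standard valence (C 4, N 3, O 2, S 2, halogen 1); for lowercase aromatic atoms, an aromatic c carries 1 H when it has two neighbours and 0 H with three, and aromatic n carries 0 H:
  atom 1: O, bond orders sum to 1 (valence 2) → 1 H
  atom 2: aromatic c, 3 neighbours → 0 H
  atom 3: aromatic n, 2 neighbours → 0 H
  atom 4: aromatic c, 3 neighbours → 0 H
  atom 5: C, bond orders sum to 3 (valence 4) → 1 H
  atom 6: O, bond orders sum to 2 (valence 2) → 0 H
  atom 7: aromatic c, 3 neighbours → 0 H
  atom 8: N, bond orders sum to 1 (valence 3) → 2 H
  atom 9: aromatic c, 2 neighbours → 1 H
  atom 10: aromatic c, 3 neighbours → 0 H
  atom 11: Cl (halogen, monovalent) → 0 H
Totals → C:6, H:5, Cl:1, N:2, O:2.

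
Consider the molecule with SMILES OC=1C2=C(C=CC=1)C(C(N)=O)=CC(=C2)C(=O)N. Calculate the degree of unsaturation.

9

Molecular formula: C12H10N2O3.
DoU = (2C + 2 + N − H − X) / 2, where X is the halogen count and O/S are ignored.
    = (2·12 + 2 + 2 − 10 − 0) / 2 = 18 / 2 = 9.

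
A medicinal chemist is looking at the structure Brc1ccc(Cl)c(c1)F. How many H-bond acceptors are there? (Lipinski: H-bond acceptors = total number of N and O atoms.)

N atoms: 0; O atoms: 0.
Lipinski HBA = 0 + 0 = 0.

0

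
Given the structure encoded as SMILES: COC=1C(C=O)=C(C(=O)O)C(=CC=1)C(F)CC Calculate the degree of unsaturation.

Molecular formula: C12H13FO4.
DoU = (2C + 2 + N − H − X) / 2, where X is the halogen count and O/S are ignored.
    = (2·12 + 2 + 0 − 13 − 1) / 2 = 12 / 2 = 6.

6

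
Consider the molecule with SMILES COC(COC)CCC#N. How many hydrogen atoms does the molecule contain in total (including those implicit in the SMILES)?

Walk through each heavy atom and fill implicit hydrogens from standard valence (C 4, N 3, O 2, S 2, halogen 1):
  atom 1: C, bond orders sum to 1 (valence 4) → 3 H
  atom 2: O, bond orders sum to 2 (valence 2) → 0 H
  atom 3: C, bond orders sum to 3 (valence 4) → 1 H
  atom 4: C, bond orders sum to 2 (valence 4) → 2 H
  atom 5: O, bond orders sum to 2 (valence 2) → 0 H
  atom 6: C, bond orders sum to 1 (valence 4) → 3 H
  atom 7: C, bond orders sum to 2 (valence 4) → 2 H
  atom 8: C, bond orders sum to 2 (valence 4) → 2 H
  atom 9: C, bond orders sum to 4 (valence 4) → 0 H
  atom 10: N, bond orders sum to 3 (valence 3) → 0 H
Total hydrogens: 13.

13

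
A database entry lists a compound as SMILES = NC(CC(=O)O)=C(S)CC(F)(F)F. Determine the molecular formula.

C6H8F3NO2S

Walk through each heavy atom and fill implicit hydrogens from standard valence (C 4, N 3, O 2, S 2, halogen 1):
  atom 1: N, bond orders sum to 1 (valence 3) → 2 H
  atom 2: C, bond orders sum to 4 (valence 4) → 0 H
  atom 3: C, bond orders sum to 2 (valence 4) → 2 H
  atom 4: C, bond orders sum to 4 (valence 4) → 0 H
  atom 5: O, bond orders sum to 2 (valence 2) → 0 H
  atom 6: O, bond orders sum to 1 (valence 2) → 1 H
  atom 7: C, bond orders sum to 4 (valence 4) → 0 H
  atom 8: S, bond orders sum to 1 (valence 2) → 1 H
  atom 9: C, bond orders sum to 2 (valence 4) → 2 H
  atom 10: C, bond orders sum to 4 (valence 4) → 0 H
  atom 11: F (halogen, monovalent) → 0 H
  atom 12: F (halogen, monovalent) → 0 H
  atom 13: F (halogen, monovalent) → 0 H
Totals → C:6, H:8, F:3, N:1, O:2, S:1.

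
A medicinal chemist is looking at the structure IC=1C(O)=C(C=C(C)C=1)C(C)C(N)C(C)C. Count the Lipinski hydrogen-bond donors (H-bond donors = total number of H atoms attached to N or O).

Donors: find every N or O and count the H atoms it carries.
  atom 4 (O): bond orders sum to 1 → 1 H
  atom 13 (N): bond orders sum to 1 → 2 H
Lipinski HBD = 3.

3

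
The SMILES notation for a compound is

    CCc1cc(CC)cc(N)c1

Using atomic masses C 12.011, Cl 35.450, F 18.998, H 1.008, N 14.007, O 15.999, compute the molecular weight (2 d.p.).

First, the molecular formula is C10H15N (counting implicit H from valence).
  C: 10 × 12.011 = 120.110
  H: 15 × 1.008 = 15.120
  N: 1 × 14.007 = 14.007
Sum: 10×12.011 + 15×1.008 + 1×14.007 = 149.237 → 149.24 g/mol.

149.24 g/mol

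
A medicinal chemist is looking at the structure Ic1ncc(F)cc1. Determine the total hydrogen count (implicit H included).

3

Walk through each heavy atom and fill implicit hydrogens from standard valence (C 4, N 3, O 2, S 2, halogen 1); for lowercase aromatic atoms, an aromatic c carries 1 H when it has two neighbours and 0 H with three, and aromatic n carries 0 H:
  atom 1: I (halogen, monovalent) → 0 H
  atom 2: aromatic c, 3 neighbours → 0 H
  atom 3: aromatic n, 2 neighbours → 0 H
  atom 4: aromatic c, 2 neighbours → 1 H
  atom 5: aromatic c, 3 neighbours → 0 H
  atom 6: F (halogen, monovalent) → 0 H
  atom 7: aromatic c, 2 neighbours → 1 H
  atom 8: aromatic c, 2 neighbours → 1 H
Total hydrogens: 3.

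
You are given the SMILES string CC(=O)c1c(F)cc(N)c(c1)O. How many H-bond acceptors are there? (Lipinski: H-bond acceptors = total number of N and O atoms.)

3

N atoms: 1; O atoms: 2.
Lipinski HBA = 1 + 2 = 3.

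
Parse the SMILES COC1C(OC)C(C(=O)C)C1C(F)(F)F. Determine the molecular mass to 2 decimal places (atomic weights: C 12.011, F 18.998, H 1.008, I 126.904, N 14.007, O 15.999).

First, the molecular formula is C9H13F3O3 (counting implicit H from valence).
  C: 9 × 12.011 = 108.099
  F: 3 × 18.998 = 56.994
  H: 13 × 1.008 = 13.104
  O: 3 × 15.999 = 47.997
Sum: 9×12.011 + 3×18.998 + 13×1.008 + 3×15.999 = 226.194 → 226.19 g/mol.

226.19 g/mol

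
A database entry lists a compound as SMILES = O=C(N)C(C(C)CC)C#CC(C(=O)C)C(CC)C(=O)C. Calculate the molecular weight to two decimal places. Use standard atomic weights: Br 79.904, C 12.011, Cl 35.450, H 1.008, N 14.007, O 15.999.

279.38 g/mol

First, the molecular formula is C16H25NO3 (counting implicit H from valence).
  C: 16 × 12.011 = 192.176
  H: 25 × 1.008 = 25.200
  N: 1 × 14.007 = 14.007
  O: 3 × 15.999 = 47.997
Sum: 16×12.011 + 25×1.008 + 1×14.007 + 3×15.999 = 279.380 → 279.38 g/mol.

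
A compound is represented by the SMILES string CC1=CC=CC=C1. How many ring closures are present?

In SMILES, each pair of matching ring-closure digits denotes one ring-closing bond; the number of such bonds equals the number of independent rings.
Ring-closure bonds here: 1.

1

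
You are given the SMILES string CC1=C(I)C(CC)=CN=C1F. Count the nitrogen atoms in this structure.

1

Scan the SMILES for N atoms (remember two-letter symbols like Cl and Br are single atoms).
Nitrogen count: 1.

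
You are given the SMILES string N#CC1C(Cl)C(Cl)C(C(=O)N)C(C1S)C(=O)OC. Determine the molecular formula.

Walk through each heavy atom and fill implicit hydrogens from standard valence (C 4, N 3, O 2, S 2, halogen 1):
  atom 1: N, bond orders sum to 3 (valence 3) → 0 H
  atom 2: C, bond orders sum to 4 (valence 4) → 0 H
  atom 3: C, bond orders sum to 3 (valence 4) → 1 H
  atom 4: C, bond orders sum to 3 (valence 4) → 1 H
  atom 5: Cl (halogen, monovalent) → 0 H
  atom 6: C, bond orders sum to 3 (valence 4) → 1 H
  atom 7: Cl (halogen, monovalent) → 0 H
  atom 8: C, bond orders sum to 3 (valence 4) → 1 H
  atom 9: C, bond orders sum to 4 (valence 4) → 0 H
  atom 10: O, bond orders sum to 2 (valence 2) → 0 H
  atom 11: N, bond orders sum to 1 (valence 3) → 2 H
  atom 12: C, bond orders sum to 3 (valence 4) → 1 H
  atom 13: C, bond orders sum to 3 (valence 4) → 1 H
  atom 14: S, bond orders sum to 1 (valence 2) → 1 H
  atom 15: C, bond orders sum to 4 (valence 4) → 0 H
  atom 16: O, bond orders sum to 2 (valence 2) → 0 H
  atom 17: O, bond orders sum to 2 (valence 2) → 0 H
  atom 18: C, bond orders sum to 1 (valence 4) → 3 H
Totals → C:10, H:12, Cl:2, N:2, O:3, S:1.
In Hill order: C10H12Cl2N2O3S.

C10H12Cl2N2O3S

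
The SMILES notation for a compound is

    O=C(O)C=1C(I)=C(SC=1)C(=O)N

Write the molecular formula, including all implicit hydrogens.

Walk through each heavy atom and fill implicit hydrogens from standard valence (C 4, N 3, O 2, S 2, halogen 1):
  atom 1: O, bond orders sum to 2 (valence 2) → 0 H
  atom 2: C, bond orders sum to 4 (valence 4) → 0 H
  atom 3: O, bond orders sum to 1 (valence 2) → 1 H
  atom 4: C, bond orders sum to 4 (valence 4) → 0 H
  atom 5: C, bond orders sum to 4 (valence 4) → 0 H
  atom 6: I (halogen, monovalent) → 0 H
  atom 7: C, bond orders sum to 4 (valence 4) → 0 H
  atom 8: S, bond orders sum to 2 (valence 2) → 0 H
  atom 9: C, bond orders sum to 3 (valence 4) → 1 H
  atom 10: C, bond orders sum to 4 (valence 4) → 0 H
  atom 11: O, bond orders sum to 2 (valence 2) → 0 H
  atom 12: N, bond orders sum to 1 (valence 3) → 2 H
Totals → C:6, H:4, I:1, N:1, O:3, S:1.
In Hill order: C6H4INO3S.

C6H4INO3S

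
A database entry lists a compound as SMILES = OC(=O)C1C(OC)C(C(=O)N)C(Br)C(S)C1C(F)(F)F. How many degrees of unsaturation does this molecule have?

3

Molecular formula: C10H13BrF3NO4S.
DoU = (2C + 2 + N − H − X) / 2, where X is the halogen count and O/S are ignored.
    = (2·10 + 2 + 1 − 13 − 4) / 2 = 6 / 2 = 3.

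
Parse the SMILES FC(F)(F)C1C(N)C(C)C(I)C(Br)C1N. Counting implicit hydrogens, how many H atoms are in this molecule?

13

Walk through each heavy atom and fill implicit hydrogens from standard valence (C 4, N 3, O 2, S 2, halogen 1):
  atom 1: F (halogen, monovalent) → 0 H
  atom 2: C, bond orders sum to 4 (valence 4) → 0 H
  atom 3: F (halogen, monovalent) → 0 H
  atom 4: F (halogen, monovalent) → 0 H
  atom 5: C, bond orders sum to 3 (valence 4) → 1 H
  atom 6: C, bond orders sum to 3 (valence 4) → 1 H
  atom 7: N, bond orders sum to 1 (valence 3) → 2 H
  atom 8: C, bond orders sum to 3 (valence 4) → 1 H
  atom 9: C, bond orders sum to 1 (valence 4) → 3 H
  atom 10: C, bond orders sum to 3 (valence 4) → 1 H
  atom 11: I (halogen, monovalent) → 0 H
  atom 12: C, bond orders sum to 3 (valence 4) → 1 H
  atom 13: Br (halogen, monovalent) → 0 H
  atom 14: C, bond orders sum to 3 (valence 4) → 1 H
  atom 15: N, bond orders sum to 1 (valence 3) → 2 H
Total hydrogens: 13.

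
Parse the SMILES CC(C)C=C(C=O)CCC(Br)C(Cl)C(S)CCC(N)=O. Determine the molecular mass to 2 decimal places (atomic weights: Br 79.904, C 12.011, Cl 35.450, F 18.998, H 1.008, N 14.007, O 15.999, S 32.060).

384.76 g/mol

First, the molecular formula is C14H23BrClNO2S (counting implicit H from valence).
  Br: 1 × 79.904 = 79.904
  C: 14 × 12.011 = 168.154
  Cl: 1 × 35.450 = 35.450
  H: 23 × 1.008 = 23.184
  N: 1 × 14.007 = 14.007
  O: 2 × 15.999 = 31.998
  S: 1 × 32.060 = 32.060
Sum: 1×79.904 + 14×12.011 + 1×35.450 + 23×1.008 + 1×14.007 + 2×15.999 + 1×32.060 = 384.757 → 384.76 g/mol.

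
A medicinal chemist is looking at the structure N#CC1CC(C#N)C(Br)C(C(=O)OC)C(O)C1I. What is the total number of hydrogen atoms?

12

Walk through each heavy atom and fill implicit hydrogens from standard valence (C 4, N 3, O 2, S 2, halogen 1):
  atom 1: N, bond orders sum to 3 (valence 3) → 0 H
  atom 2: C, bond orders sum to 4 (valence 4) → 0 H
  atom 3: C, bond orders sum to 3 (valence 4) → 1 H
  atom 4: C, bond orders sum to 2 (valence 4) → 2 H
  atom 5: C, bond orders sum to 3 (valence 4) → 1 H
  atom 6: C, bond orders sum to 4 (valence 4) → 0 H
  atom 7: N, bond orders sum to 3 (valence 3) → 0 H
  atom 8: C, bond orders sum to 3 (valence 4) → 1 H
  atom 9: Br (halogen, monovalent) → 0 H
  atom 10: C, bond orders sum to 3 (valence 4) → 1 H
  atom 11: C, bond orders sum to 4 (valence 4) → 0 H
  atom 12: O, bond orders sum to 2 (valence 2) → 0 H
  atom 13: O, bond orders sum to 2 (valence 2) → 0 H
  atom 14: C, bond orders sum to 1 (valence 4) → 3 H
  atom 15: C, bond orders sum to 3 (valence 4) → 1 H
  atom 16: O, bond orders sum to 1 (valence 2) → 1 H
  atom 17: C, bond orders sum to 3 (valence 4) → 1 H
  atom 18: I (halogen, monovalent) → 0 H
Total hydrogens: 12.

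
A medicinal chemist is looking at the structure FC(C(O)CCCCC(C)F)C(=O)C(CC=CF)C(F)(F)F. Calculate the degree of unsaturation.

2

Molecular formula: C14H20F6O2.
DoU = (2C + 2 + N − H − X) / 2, where X is the halogen count and O/S are ignored.
    = (2·14 + 2 + 0 − 20 − 6) / 2 = 4 / 2 = 2.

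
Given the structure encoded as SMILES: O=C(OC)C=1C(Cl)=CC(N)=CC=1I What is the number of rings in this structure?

1

In SMILES, each pair of matching ring-closure digits denotes one ring-closing bond; the number of such bonds equals the number of independent rings.
Ring-closure bonds here: 1.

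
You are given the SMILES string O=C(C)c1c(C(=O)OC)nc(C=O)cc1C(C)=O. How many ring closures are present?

In SMILES, each pair of matching ring-closure digits denotes one ring-closing bond; the number of such bonds equals the number of independent rings.
Ring-closure bonds here: 1.

1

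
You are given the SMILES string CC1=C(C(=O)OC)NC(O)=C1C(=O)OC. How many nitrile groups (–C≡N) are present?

0

Scan the SMILES for the nitrile motif — none present.
Groups that are present: 2 ester, 1 hydroxyl.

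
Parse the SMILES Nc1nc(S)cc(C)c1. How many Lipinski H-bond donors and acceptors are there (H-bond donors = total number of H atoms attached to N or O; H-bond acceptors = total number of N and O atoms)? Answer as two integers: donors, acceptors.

Donors: find every N or O and count the H atoms it carries.
  atom 1 (N): bond orders sum to 1 → 2 H
  atom 3 (N): bond orders sum to 3 → 0 H
Lipinski HBD = 2.
Acceptors: N atoms = 2, O atoms = 0 → HBA = 2.

2, 2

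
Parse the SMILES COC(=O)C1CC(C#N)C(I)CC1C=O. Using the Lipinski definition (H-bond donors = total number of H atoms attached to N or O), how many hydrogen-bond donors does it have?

Donors: find every N or O and count the H atoms it carries.
  atom 2 (O): bond orders sum to 2 → 0 H
  atom 4 (O): bond orders sum to 2 → 0 H
  atom 9 (N): bond orders sum to 3 → 0 H
  atom 15 (O): bond orders sum to 2 → 0 H
Lipinski HBD = 0.

0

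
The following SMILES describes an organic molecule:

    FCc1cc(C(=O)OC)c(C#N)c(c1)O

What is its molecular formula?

C10H8FNO3

Walk through each heavy atom and fill implicit hydrogens from standard valence (C 4, N 3, O 2, S 2, halogen 1); for lowercase aromatic atoms, an aromatic c carries 1 H when it has two neighbours and 0 H with three, and aromatic n carries 0 H:
  atom 1: F (halogen, monovalent) → 0 H
  atom 2: C, bond orders sum to 2 (valence 4) → 2 H
  atom 3: aromatic c, 3 neighbours → 0 H
  atom 4: aromatic c, 2 neighbours → 1 H
  atom 5: aromatic c, 3 neighbours → 0 H
  atom 6: C, bond orders sum to 4 (valence 4) → 0 H
  atom 7: O, bond orders sum to 2 (valence 2) → 0 H
  atom 8: O, bond orders sum to 2 (valence 2) → 0 H
  atom 9: C, bond orders sum to 1 (valence 4) → 3 H
  atom 10: aromatic c, 3 neighbours → 0 H
  atom 11: C, bond orders sum to 4 (valence 4) → 0 H
  atom 12: N, bond orders sum to 3 (valence 3) → 0 H
  atom 13: aromatic c, 3 neighbours → 0 H
  atom 14: aromatic c, 2 neighbours → 1 H
  atom 15: O, bond orders sum to 1 (valence 2) → 1 H
Totals → C:10, H:8, F:1, N:1, O:3.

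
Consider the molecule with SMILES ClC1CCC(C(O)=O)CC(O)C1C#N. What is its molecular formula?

Walk through each heavy atom and fill implicit hydrogens from standard valence (C 4, N 3, O 2, S 2, halogen 1):
  atom 1: Cl (halogen, monovalent) → 0 H
  atom 2: C, bond orders sum to 3 (valence 4) → 1 H
  atom 3: C, bond orders sum to 2 (valence 4) → 2 H
  atom 4: C, bond orders sum to 2 (valence 4) → 2 H
  atom 5: C, bond orders sum to 3 (valence 4) → 1 H
  atom 6: C, bond orders sum to 4 (valence 4) → 0 H
  atom 7: O, bond orders sum to 1 (valence 2) → 1 H
  atom 8: O, bond orders sum to 2 (valence 2) → 0 H
  atom 9: C, bond orders sum to 2 (valence 4) → 2 H
  atom 10: C, bond orders sum to 3 (valence 4) → 1 H
  atom 11: O, bond orders sum to 1 (valence 2) → 1 H
  atom 12: C, bond orders sum to 3 (valence 4) → 1 H
  atom 13: C, bond orders sum to 4 (valence 4) → 0 H
  atom 14: N, bond orders sum to 3 (valence 3) → 0 H
Totals → C:9, H:12, Cl:1, N:1, O:3.
In Hill order: C9H12ClNO3.

C9H12ClNO3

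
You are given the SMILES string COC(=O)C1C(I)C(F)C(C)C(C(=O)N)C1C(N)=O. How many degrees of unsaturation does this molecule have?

4

Molecular formula: C11H16FIN2O4.
DoU = (2C + 2 + N − H − X) / 2, where X is the halogen count and O/S are ignored.
    = (2·11 + 2 + 2 − 16 − 2) / 2 = 8 / 2 = 4.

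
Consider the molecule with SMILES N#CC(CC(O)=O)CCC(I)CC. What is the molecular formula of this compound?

Walk through each heavy atom and fill implicit hydrogens from standard valence (C 4, N 3, O 2, S 2, halogen 1):
  atom 1: N, bond orders sum to 3 (valence 3) → 0 H
  atom 2: C, bond orders sum to 4 (valence 4) → 0 H
  atom 3: C, bond orders sum to 3 (valence 4) → 1 H
  atom 4: C, bond orders sum to 2 (valence 4) → 2 H
  atom 5: C, bond orders sum to 4 (valence 4) → 0 H
  atom 6: O, bond orders sum to 1 (valence 2) → 1 H
  atom 7: O, bond orders sum to 2 (valence 2) → 0 H
  atom 8: C, bond orders sum to 2 (valence 4) → 2 H
  atom 9: C, bond orders sum to 2 (valence 4) → 2 H
  atom 10: C, bond orders sum to 3 (valence 4) → 1 H
  atom 11: I (halogen, monovalent) → 0 H
  atom 12: C, bond orders sum to 2 (valence 4) → 2 H
  atom 13: C, bond orders sum to 1 (valence 4) → 3 H
Totals → C:9, H:14, I:1, N:1, O:2.

C9H14INO2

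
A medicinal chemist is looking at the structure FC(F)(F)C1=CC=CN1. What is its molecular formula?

C5H4F3N

Walk through each heavy atom and fill implicit hydrogens from standard valence (C 4, N 3, O 2, S 2, halogen 1):
  atom 1: F (halogen, monovalent) → 0 H
  atom 2: C, bond orders sum to 4 (valence 4) → 0 H
  atom 3: F (halogen, monovalent) → 0 H
  atom 4: F (halogen, monovalent) → 0 H
  atom 5: C, bond orders sum to 4 (valence 4) → 0 H
  atom 6: C, bond orders sum to 3 (valence 4) → 1 H
  atom 7: C, bond orders sum to 3 (valence 4) → 1 H
  atom 8: C, bond orders sum to 3 (valence 4) → 1 H
  atom 9: N, bond orders sum to 2 (valence 3) → 1 H
Totals → C:5, H:4, F:3, N:1.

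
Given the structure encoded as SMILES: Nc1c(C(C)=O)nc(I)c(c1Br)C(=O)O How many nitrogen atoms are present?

2

Scan the SMILES for N atoms (remember two-letter symbols like Cl and Br are single atoms).
Nitrogen count: 2.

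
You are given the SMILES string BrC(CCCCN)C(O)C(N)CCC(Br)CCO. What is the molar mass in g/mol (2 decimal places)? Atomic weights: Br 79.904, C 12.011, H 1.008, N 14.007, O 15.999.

390.16 g/mol

First, the molecular formula is C12H26Br2N2O2 (counting implicit H from valence).
  Br: 2 × 79.904 = 159.808
  C: 12 × 12.011 = 144.132
  H: 26 × 1.008 = 26.208
  N: 2 × 14.007 = 28.014
  O: 2 × 15.999 = 31.998
Sum: 2×79.904 + 12×12.011 + 26×1.008 + 2×14.007 + 2×15.999 = 390.160 → 390.16 g/mol.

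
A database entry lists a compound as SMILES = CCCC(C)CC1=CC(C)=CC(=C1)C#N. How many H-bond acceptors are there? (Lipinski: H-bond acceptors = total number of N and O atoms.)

N atoms: 1; O atoms: 0.
Lipinski HBA = 1 + 0 = 1.

1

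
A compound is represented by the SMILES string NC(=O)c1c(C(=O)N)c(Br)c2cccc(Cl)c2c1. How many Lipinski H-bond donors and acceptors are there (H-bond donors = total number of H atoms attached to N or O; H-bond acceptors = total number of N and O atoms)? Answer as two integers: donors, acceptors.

4, 4

Donors: find every N or O and count the H atoms it carries.
  atom 1 (N): bond orders sum to 1 → 2 H
  atom 3 (O): bond orders sum to 2 → 0 H
  atom 7 (O): bond orders sum to 2 → 0 H
  atom 8 (N): bond orders sum to 1 → 2 H
Lipinski HBD = 4.
Acceptors: N atoms = 2, O atoms = 2 → HBA = 4.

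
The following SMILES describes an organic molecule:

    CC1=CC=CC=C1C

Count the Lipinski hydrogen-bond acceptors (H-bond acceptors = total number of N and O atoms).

N atoms: 0; O atoms: 0.
Lipinski HBA = 0 + 0 = 0.

0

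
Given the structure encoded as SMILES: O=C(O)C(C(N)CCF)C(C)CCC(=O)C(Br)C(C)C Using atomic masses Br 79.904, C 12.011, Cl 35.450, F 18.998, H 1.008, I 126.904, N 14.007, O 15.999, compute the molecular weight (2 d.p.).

354.26 g/mol

First, the molecular formula is C14H25BrFNO3 (counting implicit H from valence).
  Br: 1 × 79.904 = 79.904
  C: 14 × 12.011 = 168.154
  F: 1 × 18.998 = 18.998
  H: 25 × 1.008 = 25.200
  N: 1 × 14.007 = 14.007
  O: 3 × 15.999 = 47.997
Sum: 1×79.904 + 14×12.011 + 1×18.998 + 25×1.008 + 1×14.007 + 3×15.999 = 354.260 → 354.26 g/mol.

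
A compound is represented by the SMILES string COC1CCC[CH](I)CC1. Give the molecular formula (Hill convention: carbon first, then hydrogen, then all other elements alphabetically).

C8H15IO

Walk through each heavy atom and fill implicit hydrogens from standard valence (C 4, N 3, O 2, S 2, halogen 1):
  atom 1: C, bond orders sum to 1 (valence 4) → 3 H
  atom 2: O, bond orders sum to 2 (valence 2) → 0 H
  atom 3: C, bond orders sum to 3 (valence 4) → 1 H
  atom 4: C, bond orders sum to 2 (valence 4) → 2 H
  atom 5: C, bond orders sum to 2 (valence 4) → 2 H
  atom 6: C, bond orders sum to 2 (valence 4) → 2 H
  atom 7: C with explicit H count 1
  atom 8: I (halogen, monovalent) → 0 H
  atom 9: C, bond orders sum to 2 (valence 4) → 2 H
  atom 10: C, bond orders sum to 2 (valence 4) → 2 H
Totals → C:8, H:15, I:1, O:1.
In Hill order: C8H15IO.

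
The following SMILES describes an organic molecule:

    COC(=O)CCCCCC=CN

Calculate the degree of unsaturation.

2

Degree of unsaturation = (number of rings) + (number of π bonds).
Ring closures in the SMILES: 0.
π bonds: 2 double bonds (each 1 DoU) → 2 DoU from unsaturation.
Total DoU = 0 + 2 = 2.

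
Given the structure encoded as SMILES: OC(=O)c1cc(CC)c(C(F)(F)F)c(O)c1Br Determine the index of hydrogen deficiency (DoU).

Molecular formula: C10H8BrF3O3.
DoU = (2C + 2 + N − H − X) / 2, where X is the halogen count and O/S are ignored.
    = (2·10 + 2 + 0 − 8 − 4) / 2 = 10 / 2 = 5.

5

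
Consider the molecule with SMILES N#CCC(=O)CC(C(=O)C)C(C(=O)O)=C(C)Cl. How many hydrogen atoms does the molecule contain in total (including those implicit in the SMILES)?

Walk through each heavy atom and fill implicit hydrogens from standard valence (C 4, N 3, O 2, S 2, halogen 1):
  atom 1: N, bond orders sum to 3 (valence 3) → 0 H
  atom 2: C, bond orders sum to 4 (valence 4) → 0 H
  atom 3: C, bond orders sum to 2 (valence 4) → 2 H
  atom 4: C, bond orders sum to 4 (valence 4) → 0 H
  atom 5: O, bond orders sum to 2 (valence 2) → 0 H
  atom 6: C, bond orders sum to 2 (valence 4) → 2 H
  atom 7: C, bond orders sum to 3 (valence 4) → 1 H
  atom 8: C, bond orders sum to 4 (valence 4) → 0 H
  atom 9: O, bond orders sum to 2 (valence 2) → 0 H
  atom 10: C, bond orders sum to 1 (valence 4) → 3 H
  atom 11: C, bond orders sum to 4 (valence 4) → 0 H
  atom 12: C, bond orders sum to 4 (valence 4) → 0 H
  atom 13: O, bond orders sum to 2 (valence 2) → 0 H
  atom 14: O, bond orders sum to 1 (valence 2) → 1 H
  atom 15: C, bond orders sum to 4 (valence 4) → 0 H
  atom 16: C, bond orders sum to 1 (valence 4) → 3 H
  atom 17: Cl (halogen, monovalent) → 0 H
Total hydrogens: 12.

12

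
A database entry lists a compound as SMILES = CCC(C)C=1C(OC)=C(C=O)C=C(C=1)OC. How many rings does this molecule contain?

In SMILES, each pair of matching ring-closure digits denotes one ring-closing bond; the number of such bonds equals the number of independent rings.
Ring-closure bonds here: 1.

1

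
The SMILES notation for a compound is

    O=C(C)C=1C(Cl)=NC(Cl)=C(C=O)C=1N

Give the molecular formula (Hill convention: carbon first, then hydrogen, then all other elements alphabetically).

C8H6Cl2N2O2

Walk through each heavy atom and fill implicit hydrogens from standard valence (C 4, N 3, O 2, S 2, halogen 1):
  atom 1: O, bond orders sum to 2 (valence 2) → 0 H
  atom 2: C, bond orders sum to 4 (valence 4) → 0 H
  atom 3: C, bond orders sum to 1 (valence 4) → 3 H
  atom 4: C, bond orders sum to 4 (valence 4) → 0 H
  atom 5: C, bond orders sum to 4 (valence 4) → 0 H
  atom 6: Cl (halogen, monovalent) → 0 H
  atom 7: N, bond orders sum to 3 (valence 3) → 0 H
  atom 8: C, bond orders sum to 4 (valence 4) → 0 H
  atom 9: Cl (halogen, monovalent) → 0 H
  atom 10: C, bond orders sum to 4 (valence 4) → 0 H
  atom 11: C, bond orders sum to 3 (valence 4) → 1 H
  atom 12: O, bond orders sum to 2 (valence 2) → 0 H
  atom 13: C, bond orders sum to 4 (valence 4) → 0 H
  atom 14: N, bond orders sum to 1 (valence 3) → 2 H
Totals → C:8, H:6, Cl:2, N:2, O:2.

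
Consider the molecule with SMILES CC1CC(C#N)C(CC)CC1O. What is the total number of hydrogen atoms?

17

Walk through each heavy atom and fill implicit hydrogens from standard valence (C 4, N 3, O 2, S 2, halogen 1):
  atom 1: C, bond orders sum to 1 (valence 4) → 3 H
  atom 2: C, bond orders sum to 3 (valence 4) → 1 H
  atom 3: C, bond orders sum to 2 (valence 4) → 2 H
  atom 4: C, bond orders sum to 3 (valence 4) → 1 H
  atom 5: C, bond orders sum to 4 (valence 4) → 0 H
  atom 6: N, bond orders sum to 3 (valence 3) → 0 H
  atom 7: C, bond orders sum to 3 (valence 4) → 1 H
  atom 8: C, bond orders sum to 2 (valence 4) → 2 H
  atom 9: C, bond orders sum to 1 (valence 4) → 3 H
  atom 10: C, bond orders sum to 2 (valence 4) → 2 H
  atom 11: C, bond orders sum to 3 (valence 4) → 1 H
  atom 12: O, bond orders sum to 1 (valence 2) → 1 H
Total hydrogens: 17.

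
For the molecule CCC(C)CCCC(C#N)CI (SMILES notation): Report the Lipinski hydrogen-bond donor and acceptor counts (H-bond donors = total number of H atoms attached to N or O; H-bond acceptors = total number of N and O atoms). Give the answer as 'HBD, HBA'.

0, 1

Donors: find every N or O and count the H atoms it carries.
  atom 10 (N): bond orders sum to 3 → 0 H
Lipinski HBD = 0.
Acceptors: N atoms = 1, O atoms = 0 → HBA = 1.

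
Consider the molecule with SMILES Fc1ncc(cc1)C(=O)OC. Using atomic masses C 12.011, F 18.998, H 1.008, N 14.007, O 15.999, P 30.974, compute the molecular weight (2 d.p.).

155.13 g/mol

First, the molecular formula is C7H6FNO2 (counting implicit H from valence).
  C: 7 × 12.011 = 84.077
  F: 1 × 18.998 = 18.998
  H: 6 × 1.008 = 6.048
  N: 1 × 14.007 = 14.007
  O: 2 × 15.999 = 31.998
Sum: 7×12.011 + 1×18.998 + 6×1.008 + 1×14.007 + 2×15.999 = 155.128 → 155.13 g/mol.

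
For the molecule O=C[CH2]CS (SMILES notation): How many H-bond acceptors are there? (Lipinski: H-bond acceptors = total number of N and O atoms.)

1

N atoms: 0; O atoms: 1.
Lipinski HBA = 0 + 1 = 1.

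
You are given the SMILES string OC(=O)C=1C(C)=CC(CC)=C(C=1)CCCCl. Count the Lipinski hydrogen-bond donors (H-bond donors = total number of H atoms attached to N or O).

Donors: find every N or O and count the H atoms it carries.
  atom 1 (O): bond orders sum to 1 → 1 H
  atom 3 (O): bond orders sum to 2 → 0 H
Lipinski HBD = 1.

1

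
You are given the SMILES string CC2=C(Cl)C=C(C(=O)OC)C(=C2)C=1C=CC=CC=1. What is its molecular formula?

Walk through each heavy atom and fill implicit hydrogens from standard valence (C 4, N 3, O 2, S 2, halogen 1):
  atom 1: C, bond orders sum to 1 (valence 4) → 3 H
  atom 2: C, bond orders sum to 4 (valence 4) → 0 H
  atom 3: C, bond orders sum to 4 (valence 4) → 0 H
  atom 4: Cl (halogen, monovalent) → 0 H
  atom 5: C, bond orders sum to 3 (valence 4) → 1 H
  atom 6: C, bond orders sum to 4 (valence 4) → 0 H
  atom 7: C, bond orders sum to 4 (valence 4) → 0 H
  atom 8: O, bond orders sum to 2 (valence 2) → 0 H
  atom 9: O, bond orders sum to 2 (valence 2) → 0 H
  atom 10: C, bond orders sum to 1 (valence 4) → 3 H
  atom 11: C, bond orders sum to 4 (valence 4) → 0 H
  atom 12: C, bond orders sum to 3 (valence 4) → 1 H
  atom 13: C, bond orders sum to 4 (valence 4) → 0 H
  atom 14: C, bond orders sum to 3 (valence 4) → 1 H
  atom 15: C, bond orders sum to 3 (valence 4) → 1 H
  atom 16: C, bond orders sum to 3 (valence 4) → 1 H
  atom 17: C, bond orders sum to 3 (valence 4) → 1 H
  atom 18: C, bond orders sum to 3 (valence 4) → 1 H
Totals → C:15, H:13, Cl:1, O:2.
In Hill order: C15H13ClO2.

C15H13ClO2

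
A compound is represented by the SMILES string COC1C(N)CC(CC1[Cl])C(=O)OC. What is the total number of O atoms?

3

Scan the SMILES for O atoms (remember two-letter symbols like Cl and Br are single atoms).
Oxygen count: 3.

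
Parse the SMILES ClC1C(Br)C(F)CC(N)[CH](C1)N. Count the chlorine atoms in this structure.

Scan the SMILES for Cl atoms (remember two-letter symbols like Cl and Br are single atoms).
Chlorine count: 1.

1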